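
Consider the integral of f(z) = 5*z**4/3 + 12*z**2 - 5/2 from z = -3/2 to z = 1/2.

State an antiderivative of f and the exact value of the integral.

Antiderivative: F(z) = z**5/3 + 4*z**3 - 5*z/2; value = 277/24

Integrate term by term and add the pieces.
F(z) = z**5/3 + 4*z**3 - 5*z/2 is an antiderivative of f.
Check: d/dz[z**5/3 + 4*z**3 - 5*z/2] = 5*z**4/3 + 12*z**2 - 5/2 = f(z).
F(1/2) = -71/96; F(-3/2) = -393/32.
Integral = F(1/2) - F(-3/2) = 277/24.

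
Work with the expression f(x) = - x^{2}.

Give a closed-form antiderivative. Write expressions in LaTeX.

An antiderivative is F(x) = - \frac{x^{3}}{3}.

For F(x) to be correct the identity F'(x) - f(x) = 0 must hold.
Check: d/dx[- \frac{x^{3}}{3}] = - x^{2} = f(x).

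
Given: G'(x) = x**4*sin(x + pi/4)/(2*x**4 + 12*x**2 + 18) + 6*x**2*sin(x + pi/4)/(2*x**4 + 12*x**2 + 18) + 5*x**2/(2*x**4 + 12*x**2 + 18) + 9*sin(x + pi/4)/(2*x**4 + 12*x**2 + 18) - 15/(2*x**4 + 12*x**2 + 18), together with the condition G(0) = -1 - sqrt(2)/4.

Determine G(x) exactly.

G(x) = (-2*x**2 - 5*x - (x**2 + 3)*cos(x + pi/4) - 6)/(2*(x**2 + 3))

The integrand splits into summands that can be handled one at a time.
A general antiderivative is -5*x/(2*(x**2 + 3)) - cos(x + pi/4)/2 + C.
The condition gives C = -1 - sqrt(2)/4 - (-sqrt(2)/4) = -1.
So G(x) = (-2*x**2 - 5*x - (x**2 + 3)*cos(x + pi/4) - 6)/(2*(x**2 + 3)).
Check: d/dx[(-2*x**2 - 5*x - (x**2 + 3)*cos(x + pi/4) - 6)/(2*(x**2 + 3))] = (x**4*sin(x + pi/4) + 6*x**2*sin(x + pi/4) + 5*x**2 + 9*sin(x + pi/4) - 15)/(2*x**4 + 12*x**2 + 18), which equals G'(x).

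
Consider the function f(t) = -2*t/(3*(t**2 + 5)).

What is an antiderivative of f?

f matches the chain-rule pattern g'(h)*h' with inner function h(t) = t**2 + 5; substituting u = h(t) collapses the integral.
Check: d/dt[-log(t**2 + 5)/3] = -2*t/(3*t**2 + 15), which equals f(t).

An antiderivative is F(t) = -log(t**2 + 5)/3.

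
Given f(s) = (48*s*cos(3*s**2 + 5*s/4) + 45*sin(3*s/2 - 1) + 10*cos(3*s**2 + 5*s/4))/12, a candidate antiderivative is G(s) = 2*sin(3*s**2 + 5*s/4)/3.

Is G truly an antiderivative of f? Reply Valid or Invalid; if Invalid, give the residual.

d/ds[G] = 4*s*cos(3*s**2 + 5*s/4) + 5*cos(3*s**2 + 5*s/4)/6
d/ds[G] - f(s) = -15*sin(3*s/2 - 1)/4 != 0.

Invalid: d/ds[G] - f = -15*sin(3*s/2 - 1)/4, which is not 0.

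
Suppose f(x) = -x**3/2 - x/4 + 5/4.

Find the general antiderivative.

The integrand splits into summands that can be handled one at a time.
Check: d/dx[-x**4/8 - x**2/8 + 5*x/4] = -x**3/2 - x/4 + 5/4 = f(x).

F(x) = -x**4/8 - x**2/8 + 5*x/4 + C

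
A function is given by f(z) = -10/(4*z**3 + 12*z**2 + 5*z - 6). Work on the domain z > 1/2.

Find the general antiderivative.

Factor the denominator ((z + 2)*(2*z - 1)*(2*z + 3)) and decompose: f = 5/(2*z + 3) - 1/(2*z - 1) - 2/(z + 2); each piece integrates to a log, atan, or power term.
Check: d/dz[-log(z - 1/2)/2 + 5*log(z + 3/2)/2 - 2*log(z + 2)] = -10/(4*z**3 + 12*z**2 + 5*z - 6) = f(z).

F(z) = -log(z - 1/2)/2 + 5*log(z + 3/2)/2 - 2*log(z + 2) + C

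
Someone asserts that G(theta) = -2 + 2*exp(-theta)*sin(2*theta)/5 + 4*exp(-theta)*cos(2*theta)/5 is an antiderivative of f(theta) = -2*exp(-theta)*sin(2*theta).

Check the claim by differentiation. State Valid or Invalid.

Valid: G'(theta) = f(theta).

d/dtheta[G] = -2*exp(-theta)*sin(2*theta)
This equals f(theta) exactly, so the claim holds.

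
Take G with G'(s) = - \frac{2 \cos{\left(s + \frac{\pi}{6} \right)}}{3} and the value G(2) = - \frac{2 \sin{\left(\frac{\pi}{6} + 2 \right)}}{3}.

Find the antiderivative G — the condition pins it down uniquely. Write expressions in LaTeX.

G(s) = - \frac{2 \sin{\left(s + \frac{\pi}{6} \right)}}{3}

Any candidate G(s) must reproduce the stated G'(s) exactly.
A general antiderivative is - \frac{2 \sin{\left(s + \frac{\pi}{6} \right)}}{3} + C.
The condition gives C = - \frac{2 \sin{\left(\frac{\pi}{6} + 2 \right)}}{3} - (- \frac{2 \sin{\left(\frac{\pi}{6} + 2 \right)}}{3}) = 0.
So G(s) = - \frac{2 \sin{\left(s + \frac{\pi}{6} \right)}}{3}.
Check: d/ds[- \frac{2 \sin{\left(s + \frac{\pi}{6} \right)}}{3}] = - \frac{2 \cos{\left(s + \frac{\pi}{6} \right)}}{3} = G'(s).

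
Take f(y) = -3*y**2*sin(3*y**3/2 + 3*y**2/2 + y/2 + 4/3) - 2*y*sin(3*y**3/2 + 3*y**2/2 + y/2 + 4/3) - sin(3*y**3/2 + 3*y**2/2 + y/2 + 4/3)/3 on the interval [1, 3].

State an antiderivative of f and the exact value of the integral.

f matches the chain-rule pattern g'(h)*h' with inner function h(y) = 3*y**3/2 + 3*y**2/2 + y/2 + 4/3; substituting u = h(y) collapses the integral.
F(y) = 2*cos(3*y**3/2 + 3*y**2/2 + y/2 + 4/3)/3 is an antiderivative of f.
Check: d/dy[2*cos(3*y**3/2 + 3*y**2/2 + y/2 + 4/3)/3] = -3*y**2*sin(3*y**3/2 + 3*y**2/2 + y/2 + 4/3) - 2*y*sin(3*y**3/2 + 3*y**2/2 + y/2 + 4/3) - sin(3*y**3/2 + 3*y**2/2 + y/2 + 4/3)/3 = f(y).
F(3) = 2*cos(341/6)/3; F(1) = 2*cos(29/6)/3.
Integral = F(3) - F(1) = -2*cos(29/6)/3 + 2*cos(341/6)/3.

Antiderivative: F(y) = 2*cos(3*y**3/2 + 3*y**2/2 + y/2 + 4/3)/3; value = -2*cos(29/6)/3 + 2*cos(341/6)/3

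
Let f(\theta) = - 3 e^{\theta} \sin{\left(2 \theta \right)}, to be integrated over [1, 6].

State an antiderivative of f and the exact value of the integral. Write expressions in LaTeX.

Antiderivative: F(\theta) = - \frac{3 e^{\theta} \sin{\left(2 \theta \right)}}{5} + \frac{6 e^{\theta} \cos{\left(2 \theta \right)}}{5}; value = - \frac{6 e \cos{\left(2 \right)}}{5} + \frac{3 e \sin{\left(2 \right)}}{5} - \frac{3 e^{6} \sin{\left(12 \right)}}{5} + \frac{6 e^{6} \cos{\left(12 \right)}}{5}

Whatever form F(\theta) takes, F'(\theta) = f(\theta) is non-negotiable.
F(\theta) = - \frac{3 e^{\theta} \sin{\left(2 \theta \right)}}{5} + \frac{6 e^{\theta} \cos{\left(2 \theta \right)}}{5} is an antiderivative of f.
Check: d/d\theta[- \frac{3 e^{\theta} \sin{\left(2 \theta \right)}}{5} + \frac{6 e^{\theta} \cos{\left(2 \theta \right)}}{5}] = - 3 e^{\theta} \sin{\left(2 \theta \right)} = f(\theta).
F(6) = - \frac{3 e^{6} \sin{\left(12 \right)}}{5} + \frac{6 e^{6} \cos{\left(12 \right)}}{5}; F(1) = - \frac{3 e \sin{\left(2 \right)}}{5} + \frac{6 e \cos{\left(2 \right)}}{5}.
Integral = F(6) - F(1) = - \frac{6 e \cos{\left(2 \right)}}{5} + \frac{3 e \sin{\left(2 \right)}}{5} - \frac{3 e^{6} \sin{\left(12 \right)}}{5} + \frac{6 e^{6} \cos{\left(12 \right)}}{5}.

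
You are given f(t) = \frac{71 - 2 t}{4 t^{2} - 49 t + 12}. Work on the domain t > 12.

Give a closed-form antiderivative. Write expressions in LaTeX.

Any candidate F(t) must reproduce f(t) exactly when differentiated.
Check: d/dt[\log{\left(\frac{t}{2} - 6 \right)} - \frac{3 \log{\left(4 t - 1 \right)}}{2}] = \frac{71 - 2 t}{4 t^{2} - 49 t + 12} = f(t).

An antiderivative is F(t) = \log{\left(\frac{t}{2} - 6 \right)} - \frac{3 \log{\left(4 t - 1 \right)}}{2}.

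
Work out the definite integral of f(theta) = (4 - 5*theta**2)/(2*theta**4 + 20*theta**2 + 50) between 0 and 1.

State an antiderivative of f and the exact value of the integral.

Antiderivative: F(theta) = 29*theta/(20*theta**2 + 100) - 21*sqrt(5)*atan(sqrt(5)*theta/5)/100; value = -21*sqrt(5)*atan(sqrt(5)/5)/100 + 29/120

Differentiate the proposed F(theta) back; it has to land on f(theta) exactly.
F(theta) = 29*theta/(20*theta**2 + 100) - 21*sqrt(5)*atan(sqrt(5)*theta/5)/100 is an antiderivative of f.
Check: d/dtheta[29*theta/(20*theta**2 + 100) - 21*sqrt(5)*atan(sqrt(5)*theta/5)/100] = (4 - 5*theta**2)/(2*theta**4 + 20*theta**2 + 50) = f(theta).
F(1) = -21*sqrt(5)*atan(sqrt(5)/5)/100 + 29/120; F(0) = 0.
Integral = F(1) - F(0) = -21*sqrt(5)*atan(sqrt(5)/5)/100 + 29/120.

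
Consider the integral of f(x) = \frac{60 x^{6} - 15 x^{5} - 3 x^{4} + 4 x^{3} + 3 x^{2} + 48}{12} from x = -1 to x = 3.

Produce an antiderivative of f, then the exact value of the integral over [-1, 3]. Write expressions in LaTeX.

Differentiate the proposed F(x) back; it has to land on f(x) exactly.
F(x) = \frac{x \left(600 x^{6} - 175 x^{5} - 42 x^{4} + 70 x^{3} + 70 x^{2} + 3360\right)}{840} is an antiderivative of f.
Check: d/dx[\frac{x \left(600 x^{6} - 175 x^{5} - 42 x^{4} + 70 x^{3} + 70 x^{2} + 3360\right)}{840}] = 5 x^{6} - \frac{5 x^{5}}{4} - \frac{x^{4}}{4} + \frac{x^{3}}{3} + \frac{x^{2}}{4} + 4, which equals f(x).
F(3) = \frac{397353}{280}; F(-1) = - \frac{4093}{840}.
Integral = F(3) - F(-1) = \frac{149519}{105}.

Antiderivative: F(x) = \frac{x \left(600 x^{6} - 175 x^{5} - 42 x^{4} + 70 x^{3} + 70 x^{2} + 3360\right)}{840}; value = \frac{149519}{105}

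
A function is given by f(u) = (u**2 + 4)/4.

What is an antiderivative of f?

An antiderivative is F(u) = u**3/12 + u.

Since d/du undoes antidifferentiation here, F'(u) = f(u) is required of F(u).
Check: d/du[u**3/12 + u] = u**2/4 + 1, which equals f(u).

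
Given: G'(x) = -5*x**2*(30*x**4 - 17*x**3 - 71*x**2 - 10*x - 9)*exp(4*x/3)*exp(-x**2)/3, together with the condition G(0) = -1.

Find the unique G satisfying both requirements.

Recognize the product-rule pattern: G'(x) = u'v + uv' with u = 25*x**5 + 5*x**4/2 + 5*x**3, v = exp(-x**2 + 4*x/3), so integration by parts undoes it.
A general antiderivative is -5*(-5*x**5 - x**4/2 - x**3)*exp(-x**2 + 4*x/3) + C.
The condition gives C = -1 - (0) = -1.
So G(x) = (-5*x**3*(-10*x**2 - x - 2)*exp(-x**2 + 4*x/3) - 2)/2.
Check: d/dx[(-5*x**3*(-10*x**2 - x - 2)*exp(-x**2 + 4*x/3) - 2)/2] = -50*x**6*exp(4*x/3)*exp(-x**2) + 85*x**5*exp(4*x/3)*exp(-x**2)/3 + 355*x**4*exp(4*x/3)*exp(-x**2)/3 + 50*x**3*exp(4*x/3)*exp(-x**2)/3 + 15*x**2*exp(4*x/3)*exp(-x**2), which equals G'(x).

G(x) = (-5*x**3*(-10*x**2 - x - 2)*exp(-x**2 + 4*x/3) - 2)/2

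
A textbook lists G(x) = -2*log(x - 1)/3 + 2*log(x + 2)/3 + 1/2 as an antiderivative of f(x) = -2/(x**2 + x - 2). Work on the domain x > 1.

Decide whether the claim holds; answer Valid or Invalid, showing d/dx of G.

d/dx[G] = -2/(x**2 + x - 2)
This equals f(x) exactly, so the claim holds.

Valid: G'(x) = f(x).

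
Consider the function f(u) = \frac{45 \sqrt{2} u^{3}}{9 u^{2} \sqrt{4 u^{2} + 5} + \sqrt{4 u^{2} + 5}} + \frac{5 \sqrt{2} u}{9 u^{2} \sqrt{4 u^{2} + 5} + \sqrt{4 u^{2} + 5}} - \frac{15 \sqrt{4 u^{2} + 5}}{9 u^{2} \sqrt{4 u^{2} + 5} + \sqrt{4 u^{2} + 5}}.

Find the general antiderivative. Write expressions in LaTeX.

Integrate term by term and add the pieces.
Check: d/du[\frac{5 \sqrt{2 u^{2} + \frac{5}{2}}}{2} - 5 \operatorname{atan}{\left(3 u \right)}] = \frac{45 \sqrt{2} u^{3} + 5 \sqrt{2} u - 15 \sqrt{4 u^{2} + 5}}{9 u^{2} \sqrt{4 u^{2} + 5} + \sqrt{4 u^{2} + 5}}, which equals f(u).

F(u) = \frac{5 \sqrt{2 u^{2} + \frac{5}{2}}}{2} - 5 \operatorname{atan}{\left(3 u \right)} + C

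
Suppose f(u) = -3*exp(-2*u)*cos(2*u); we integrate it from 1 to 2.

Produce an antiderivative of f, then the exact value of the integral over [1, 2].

Antiderivative: F(u) = (-3*sin(2*u) + 3*cos(2*u))*exp(-2*u)/4; value = 3*exp(-4)*cos(4)/4 - 3*exp(-4)*sin(4)/4 - 3*exp(-2)*cos(2)/4 + 3*exp(-2)*sin(2)/4

A candidate is checked by its d/du: the result must match f(u).
F(u) = (-3*sin(2*u) + 3*cos(2*u))*exp(-2*u)/4 is an antiderivative of f.
Check: d/du[(-3*sin(2*u) + 3*cos(2*u))*exp(-2*u)/4] = -3*exp(-2*u)*cos(2*u) = f(u).
F(2) = 3*exp(-4)*cos(4)/4 - 3*exp(-4)*sin(4)/4; F(1) = -3*exp(-2)*sin(2)/4 + 3*exp(-2)*cos(2)/4.
Integral = F(2) - F(1) = 3*exp(-4)*cos(4)/4 - 3*exp(-4)*sin(4)/4 - 3*exp(-2)*cos(2)/4 + 3*exp(-2)*sin(2)/4.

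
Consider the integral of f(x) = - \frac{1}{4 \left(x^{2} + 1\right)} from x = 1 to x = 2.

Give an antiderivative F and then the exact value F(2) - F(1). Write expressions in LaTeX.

Antiderivative: F(x) = - \frac{\operatorname{atan}{\left(x \right)}}{4}; value = - \frac{\operatorname{atan}{\left(2 \right)}}{4} + \frac{\pi}{16}

Differentiate the proposed F(x) back; it has to land on f(x) exactly.
F(x) = - \frac{\operatorname{atan}{\left(x \right)}}{4} is an antiderivative of f.
Check: d/dx[- \frac{\operatorname{atan}{\left(x \right)}}{4}] = - \frac{1}{4 x^{2} + 4}, which equals f(x).
F(2) = - \frac{\operatorname{atan}{\left(2 \right)}}{4}; F(1) = - \frac{\pi}{16}.
Integral = F(2) - F(1) = - \frac{\operatorname{atan}{\left(2 \right)}}{4} + \frac{\pi}{16}.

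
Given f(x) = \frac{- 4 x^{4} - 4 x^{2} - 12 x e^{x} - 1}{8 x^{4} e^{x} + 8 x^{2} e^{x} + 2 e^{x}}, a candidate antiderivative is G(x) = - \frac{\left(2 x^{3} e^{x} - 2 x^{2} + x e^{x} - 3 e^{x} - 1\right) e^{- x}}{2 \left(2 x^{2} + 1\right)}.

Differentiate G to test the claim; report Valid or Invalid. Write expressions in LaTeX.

Invalid: d/dx[G] - f = - \frac{1}{2}, which is not 0.

d/dx[G] = \frac{- 4 x^{4} e^{x} - 4 x^{4} - 4 x^{2} e^{x} - 4 x^{2} - 12 x e^{x} - e^{x} - 1}{8 x^{4} e^{x} + 8 x^{2} e^{x} + 2 e^{x}}
d/dx[G] - f(x) = - \frac{1}{2} != 0.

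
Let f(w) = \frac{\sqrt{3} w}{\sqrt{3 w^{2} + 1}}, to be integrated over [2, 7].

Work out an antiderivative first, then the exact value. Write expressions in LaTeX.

The substitution u = w^{2} + \frac{1}{3} works: f is exactly (dF/du)*(du/dw) for that inner function.
F(w) = \sqrt{w^{2} + \frac{1}{3}} is an antiderivative of f.
Check: d/dw[\sqrt{w^{2} + \frac{1}{3}}] = \frac{\sqrt{3} w}{\sqrt{3 w^{2} + 1}} = f(w).
F(7) = \frac{2 \sqrt{111}}{3}; F(2) = \frac{\sqrt{39}}{3}.
Integral = F(7) - F(2) = - \frac{\sqrt{39}}{3} + \frac{2 \sqrt{111}}{3}.

Antiderivative: F(w) = \sqrt{w^{2} + \frac{1}{3}}; value = - \frac{\sqrt{39}}{3} + \frac{2 \sqrt{111}}{3}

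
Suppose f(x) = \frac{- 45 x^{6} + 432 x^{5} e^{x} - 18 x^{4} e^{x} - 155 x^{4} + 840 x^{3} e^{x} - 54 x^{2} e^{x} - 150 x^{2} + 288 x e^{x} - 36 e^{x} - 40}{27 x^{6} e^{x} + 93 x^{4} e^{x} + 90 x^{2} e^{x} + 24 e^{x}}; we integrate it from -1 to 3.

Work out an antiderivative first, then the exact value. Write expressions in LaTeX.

Antiderivative: F(x) = 4 \log{\left(\frac{x^{4}}{2} + \frac{3 x^{2}}{2} + 1 \right)} - \operatorname{atan}{\left(\frac{3 x}{2} \right)} + \frac{5 e^{- x}}{3}; value = - \frac{5 e}{3} - 4 \log{\left(3 \right)} - \operatorname{atan}{\left(\frac{9}{2} \right)} - \operatorname{atan}{\left(\frac{3}{2} \right)} + \frac{5}{3 e^{3}} + 4 \log{\left(55 \right)}

Since d/dx undoes antidifferentiation here, F'(x) = f(x) is required of F(x).
F(x) = 4 \log{\left(\frac{x^{4}}{2} + \frac{3 x^{2}}{2} + 1 \right)} - \operatorname{atan}{\left(\frac{3 x}{2} \right)} + \frac{5 e^{- x}}{3} is an antiderivative of f.
Check: d/dx[4 \log{\left(\frac{x^{4}}{2} + \frac{3 x^{2}}{2} + 1 \right)} - \operatorname{atan}{\left(\frac{3 x}{2} \right)} + \frac{5 e^{- x}}{3}] = \frac{- 45 x^{6} + 432 x^{5} e^{x} - 18 x^{4} e^{x} - 155 x^{4} + 840 x^{3} e^{x} - 54 x^{2} e^{x} - 150 x^{2} + 288 x e^{x} - 36 e^{x} - 40}{27 x^{6} e^{x} + 93 x^{4} e^{x} + 90 x^{2} e^{x} + 24 e^{x}} = f(x).
F(3) = - \operatorname{atan}{\left(\frac{9}{2} \right)} + \frac{5}{3 e^{3}} + 4 \log{\left(55 \right)}; F(-1) = \operatorname{atan}{\left(\frac{3}{2} \right)} + 4 \log{\left(3 \right)} + \frac{5 e}{3}.
Integral = F(3) - F(-1) = - \frac{5 e}{3} - 4 \log{\left(3 \right)} - \operatorname{atan}{\left(\frac{9}{2} \right)} - \operatorname{atan}{\left(\frac{3}{2} \right)} + \frac{5}{3 e^{3}} + 4 \log{\left(55 \right)}.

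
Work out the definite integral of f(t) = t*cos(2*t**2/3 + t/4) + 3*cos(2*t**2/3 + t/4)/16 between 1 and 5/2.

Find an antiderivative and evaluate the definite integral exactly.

f matches the chain-rule pattern g'(h)*h' with inner function h(t) = 2*t**2/3 + t/4; substituting u = h(t) collapses the integral.
F(t) = 3*sin(2*t**2/3 + t/4)/4 is an antiderivative of f.
Check: d/dt[3*sin(2*t**2/3 + t/4)/4] = t*cos(2*t**2/3 + t/4) + 3*cos(2*t**2/3 + t/4)/16 = f(t).
F(5/2) = 3*sin(115/24)/4; F(1) = 3*sin(11/12)/4.
Integral = F(5/2) - F(1) = 3*sin(115/24)/4 - 3*sin(11/12)/4.

Antiderivative: F(t) = 3*sin(2*t**2/3 + t/4)/4; value = 3*sin(115/24)/4 - 3*sin(11/12)/4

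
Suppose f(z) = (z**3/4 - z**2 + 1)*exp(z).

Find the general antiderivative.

Recognize the product-rule pattern: f = u'v + uv' with u = z**3/4 - 7*z**2/4 + 7*z/2 - 5/2, v = exp(z), so integration by parts undoes it.
Check: d/dz[(z**3 - 7*z**2 + 14*z - 10)*exp(z)/4] = z**3*exp(z)/4 - z**2*exp(z) + exp(z), which equals f(z).

F(z) = (z**3 - 7*z**2 + 14*z - 10)*exp(z)/4 + C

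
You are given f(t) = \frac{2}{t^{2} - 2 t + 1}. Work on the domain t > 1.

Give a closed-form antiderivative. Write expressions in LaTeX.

Any candidate F(t) must reproduce f(t) exactly when differentiated.
Check: d/dt[- \frac{2}{t - 1}] = \frac{2}{t^{2} - 2 t + 1} = f(t).

An antiderivative is F(t) = - \frac{2}{t - 1}.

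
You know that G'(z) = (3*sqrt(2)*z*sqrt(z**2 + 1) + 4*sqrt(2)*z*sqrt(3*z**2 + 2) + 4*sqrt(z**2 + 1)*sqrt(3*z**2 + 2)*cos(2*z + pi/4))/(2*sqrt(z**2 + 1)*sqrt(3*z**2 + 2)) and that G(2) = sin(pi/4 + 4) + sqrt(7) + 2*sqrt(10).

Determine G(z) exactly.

Recover the given G'(z) by differentiating a candidate G(z); any mismatch rules it out.
A general antiderivative is sqrt(3*z**2/2 + 1) + 2*sqrt(2*z**2 + 2) + sin(2*z + pi/4) + C.
The condition gives C = sin(pi/4 + 4) + sqrt(7) + 2*sqrt(10) - (sin(pi/4 + 4) + sqrt(7) + 2*sqrt(10)) = 0.
So G(z) = sqrt(2)*(4*sqrt(z**2 + 1) + sqrt(3*z**2 + 2) + sqrt(2)*sin(2*z + pi/4))/2.
Check: d/dz[sqrt(2)*(4*sqrt(z**2 + 1) + sqrt(3*z**2 + 2) + sqrt(2)*sin(2*z + pi/4))/2] = (3*sqrt(2)*z*sqrt(z**2 + 1) + 4*sqrt(2)*z*sqrt(3*z**2 + 2) + 4*sqrt(z**2 + 1)*sqrt(3*z**2 + 2)*cos(2*z + pi/4))/(2*sqrt(z**2 + 1)*sqrt(3*z**2 + 2)) = G'(z).

G(z) = sqrt(2)*(4*sqrt(z**2 + 1) + sqrt(3*z**2 + 2) + sqrt(2)*sin(2*z + pi/4))/2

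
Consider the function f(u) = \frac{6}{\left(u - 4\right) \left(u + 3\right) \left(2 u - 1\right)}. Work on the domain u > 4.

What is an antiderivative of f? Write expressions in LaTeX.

An antiderivative is F(u) = - \frac{6 \left(2 \log{\left(2 u - 1 \right)} - \log{\left(u^{2} - u - 12 \right)}\right)}{49}.

The denominator factors as \left(u - 4\right) \left(u + 3\right) \left(2 u - 1\right); partial fractions split f into directly integrable pieces: - \frac{24}{49 \left(2 u - 1\right)} + \frac{6}{49 \left(u + 3\right)} + \frac{6}{49 \left(u - 4\right)}.
Check: d/du[- \frac{6 \left(2 \log{\left(2 u - 1 \right)} - \log{\left(u^{2} - u - 12 \right)}\right)}{49}] = \frac{6}{2 u^{3} - 3 u^{2} - 23 u + 12}, which equals f(u).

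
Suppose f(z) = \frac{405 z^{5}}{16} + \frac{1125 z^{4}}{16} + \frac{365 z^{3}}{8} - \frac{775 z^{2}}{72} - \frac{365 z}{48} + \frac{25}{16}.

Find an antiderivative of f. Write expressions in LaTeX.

f matches the chain-rule pattern g'(h)*h' with inner function h(z) = - \frac{3 z^{2}}{2} - \frac{5 z}{3} + \frac{1}{2}; substituting u = h(z) collapses the integral.
Check: d/dz[\frac{135 z^{6}}{32} + \frac{225 z^{5}}{16} + \frac{365 z^{4}}{32} - \frac{775 z^{3}}{216} - \frac{365 z^{2}}{96} + \frac{25 z}{16}] = \frac{405 z^{5}}{16} + \frac{1125 z^{4}}{16} + \frac{365 z^{3}}{8} - \frac{775 z^{2}}{72} - \frac{365 z}{48} + \frac{25}{16} = f(z).

An antiderivative is F(z) = \frac{135 z^{6}}{32} + \frac{225 z^{5}}{16} + \frac{365 z^{4}}{32} - \frac{775 z^{3}}{216} - \frac{365 z^{2}}{96} + \frac{25 z}{16}.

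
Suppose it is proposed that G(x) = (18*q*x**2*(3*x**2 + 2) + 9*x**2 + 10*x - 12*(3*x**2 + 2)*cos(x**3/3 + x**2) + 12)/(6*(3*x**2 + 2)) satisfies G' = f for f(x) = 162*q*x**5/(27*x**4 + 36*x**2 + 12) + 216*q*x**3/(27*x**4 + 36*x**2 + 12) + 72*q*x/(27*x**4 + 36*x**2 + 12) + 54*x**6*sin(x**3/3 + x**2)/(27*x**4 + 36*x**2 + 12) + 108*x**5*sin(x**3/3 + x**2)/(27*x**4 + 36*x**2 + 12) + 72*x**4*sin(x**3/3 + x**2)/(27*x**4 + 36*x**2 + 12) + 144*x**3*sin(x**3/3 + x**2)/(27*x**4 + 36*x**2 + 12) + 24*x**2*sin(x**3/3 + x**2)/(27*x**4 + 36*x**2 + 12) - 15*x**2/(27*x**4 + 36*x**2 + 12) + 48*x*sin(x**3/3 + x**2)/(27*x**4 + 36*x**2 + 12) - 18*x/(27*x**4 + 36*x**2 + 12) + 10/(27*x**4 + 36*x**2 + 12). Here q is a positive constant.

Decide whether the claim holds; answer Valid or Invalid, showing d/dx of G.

d/dx[G] = (162*q*x**5 + 216*q*x**3 + 72*q*x + 54*x**6*sin(x**3/3 + x**2) + 108*x**5*sin(x**3/3 + x**2) + 72*x**4*sin(x**3/3 + x**2) + 144*x**3*sin(x**3/3 + x**2) + 24*x**2*sin(x**3/3 + x**2) - 15*x**2 + 48*x*sin(x**3/3 + x**2) - 18*x + 10)/(27*x**4 + 36*x**2 + 12)
This equals f(x) exactly, so the claim holds.

Valid - differentiating G returns exactly f.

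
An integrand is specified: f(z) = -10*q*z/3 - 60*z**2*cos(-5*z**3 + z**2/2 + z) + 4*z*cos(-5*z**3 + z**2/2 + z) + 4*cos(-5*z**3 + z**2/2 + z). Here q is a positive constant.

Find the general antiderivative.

F(z) = -5*q*z**2/3 + 4*sin(-5*z**3 + z**2/2 + z) + C

The integrand splits into summands that can be handled one at a time.
Check: d/dz[-5*q*z**2/3 + 4*sin(-5*z**3 + z**2/2 + z)] = -10*q*z/3 - 60*z**2*cos(-5*z**3 + z**2/2 + z) + 4*z*cos(-5*z**3 + z**2/2 + z) + 4*cos(-5*z**3 + z**2/2 + z) = f(z).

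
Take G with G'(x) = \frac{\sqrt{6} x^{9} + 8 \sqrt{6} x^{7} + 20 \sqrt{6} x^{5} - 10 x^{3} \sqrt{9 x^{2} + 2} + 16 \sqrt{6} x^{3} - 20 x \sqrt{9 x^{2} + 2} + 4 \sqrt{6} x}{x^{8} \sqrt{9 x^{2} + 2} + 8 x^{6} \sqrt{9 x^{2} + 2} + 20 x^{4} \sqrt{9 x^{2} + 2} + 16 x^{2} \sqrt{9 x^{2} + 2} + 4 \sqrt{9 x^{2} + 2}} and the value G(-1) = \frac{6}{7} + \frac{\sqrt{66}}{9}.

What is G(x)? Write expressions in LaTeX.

G(x) = \frac{2 \sqrt{6} x^{4} \sqrt{9 x^{2} + 2} + 9 x^{4} + 8 \sqrt{6} x^{2} \sqrt{9 x^{2} + 2} + 36 x^{2} + 4 \sqrt{6} \sqrt{9 x^{2} + 2} + 63}{18 x^{4} + 72 x^{2} + 36}

For G(x) to be correct, d/dx[G] must agree with the stated G'(x) identically.
A general antiderivative is \frac{2 \sqrt{\frac{3 x^{2}}{2} + \frac{1}{3}}}{3} + \frac{5}{2 \left(x^{4} + 4 x^{2} + 2\right)} + C.
The condition gives C = \frac{6}{7} + \frac{\sqrt{66}}{9} - (\frac{5}{14} + \frac{\sqrt{66}}{9}) = \frac{1}{2}.
So G(x) = \frac{2 \sqrt{6} x^{4} \sqrt{9 x^{2} + 2} + 9 x^{4} + 8 \sqrt{6} x^{2} \sqrt{9 x^{2} + 2} + 36 x^{2} + 4 \sqrt{6} \sqrt{9 x^{2} + 2} + 63}{18 x^{4} + 72 x^{2} + 36}.
Check: d/dx[\frac{2 \sqrt{6} x^{4} \sqrt{9 x^{2} + 2} + 9 x^{4} + 8 \sqrt{6} x^{2} \sqrt{9 x^{2} + 2} + 36 x^{2} + 4 \sqrt{6} \sqrt{9 x^{2} + 2} + 63}{18 x^{4} + 72 x^{2} + 36}] = \frac{\sqrt{6} x^{9} + 8 \sqrt{6} x^{7} + 20 \sqrt{6} x^{5} - 10 x^{3} \sqrt{9 x^{2} + 2} + 16 \sqrt{6} x^{3} - 20 x \sqrt{9 x^{2} + 2} + 4 \sqrt{6} x}{x^{8} \sqrt{9 x^{2} + 2} + 8 x^{6} \sqrt{9 x^{2} + 2} + 20 x^{4} \sqrt{9 x^{2} + 2} + 16 x^{2} \sqrt{9 x^{2} + 2} + 4 \sqrt{9 x^{2} + 2}} = G'(x).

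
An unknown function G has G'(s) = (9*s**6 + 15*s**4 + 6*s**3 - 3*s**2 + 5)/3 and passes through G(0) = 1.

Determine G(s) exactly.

Any candidate G(s) must reproduce the stated G'(s) exactly.
A general antiderivative is 3*s**7/7 + s**5 + s**4/2 - s**3/3 + 5*s/3 + C.
The condition gives C = 1 - (0) = 1.
So G(s) = 3*s**7/7 + s**5 + s**4/2 - s**3/3 + 5*s/3 + 1.
Check: d/ds[3*s**7/7 + s**5 + s**4/2 - s**3/3 + 5*s/3 + 1] = 3*s**6 + 5*s**4 + 2*s**3 - s**2 + 5/3, which equals G'(s).

G(s) = 3*s**7/7 + s**5 + s**4/2 - s**3/3 + 5*s/3 + 1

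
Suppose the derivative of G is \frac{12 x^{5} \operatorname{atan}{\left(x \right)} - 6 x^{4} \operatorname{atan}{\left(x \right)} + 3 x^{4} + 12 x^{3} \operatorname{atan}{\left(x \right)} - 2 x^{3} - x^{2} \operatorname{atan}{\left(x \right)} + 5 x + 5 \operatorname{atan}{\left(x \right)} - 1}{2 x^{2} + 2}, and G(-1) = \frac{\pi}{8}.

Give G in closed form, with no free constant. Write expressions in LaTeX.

G(x) = - \frac{\left(- 3 x^{4} + 2 x^{3} - 5 x + 1\right) \operatorname{atan}{\left(x \right)}}{2}

Recognize the product-rule pattern: G'(x) = u'v + uv' with u = \frac{3 x^{4}}{2} - x^{3} + \frac{5 x}{2} - \frac{1}{2}, v = \operatorname{atan}{\left(x \right)}, so integration by parts undoes it.
A general antiderivative is - \frac{\left(- 3 x^{4} + 2 x^{3} - 5 x + 1\right) \operatorname{atan}{\left(x \right)}}{2} + C.
The condition gives C = \frac{\pi}{8} - (\frac{\pi}{8}) = 0.
So G(x) = - \frac{\left(- 3 x^{4} + 2 x^{3} - 5 x + 1\right) \operatorname{atan}{\left(x \right)}}{2}.
Check: d/dx[- \frac{\left(- 3 x^{4} + 2 x^{3} - 5 x + 1\right) \operatorname{atan}{\left(x \right)}}{2}] = \frac{12 x^{5} \operatorname{atan}{\left(x \right)} - 6 x^{4} \operatorname{atan}{\left(x \right)} + 3 x^{4} + 12 x^{3} \operatorname{atan}{\left(x \right)} - 2 x^{3} - x^{2} \operatorname{atan}{\left(x \right)} + 5 x + 5 \operatorname{atan}{\left(x \right)} - 1}{2 x^{2} + 2} = G'(x).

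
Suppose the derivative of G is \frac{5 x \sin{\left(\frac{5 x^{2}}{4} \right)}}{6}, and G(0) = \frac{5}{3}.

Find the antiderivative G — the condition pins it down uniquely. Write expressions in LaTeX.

The substitution u = \frac{5 x^{2}}{4} works: G'(x) is exactly (dG/du)*(du/dx) for that inner function.
A general antiderivative is - \frac{\cos{\left(\frac{5 x^{2}}{4} \right)}}{3} + C.
The condition gives C = \frac{5}{3} - (- \frac{1}{3}) = 2.
So G(x) = 2 - \frac{\cos{\left(\frac{5 x^{2}}{4} \right)}}{3}.
Check: d/dx[2 - \frac{\cos{\left(\frac{5 x^{2}}{4} \right)}}{3}] = \frac{5 x \sin{\left(\frac{5 x^{2}}{4} \right)}}{6} = G'(x).

G(x) = 2 - \frac{\cos{\left(\frac{5 x^{2}}{4} \right)}}{3}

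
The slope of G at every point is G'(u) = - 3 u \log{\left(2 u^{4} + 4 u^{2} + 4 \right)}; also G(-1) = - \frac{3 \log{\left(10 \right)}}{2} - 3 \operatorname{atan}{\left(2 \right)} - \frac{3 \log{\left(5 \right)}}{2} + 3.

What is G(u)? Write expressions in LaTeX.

Differentiate the proposed G(u) back; it has to land on the given G'(u).
A general antiderivative is - \frac{3 u^{2} \log{\left(2 u^{4} + 4 u^{2} + 4 \right)}}{2} + 3 u^{2} - \frac{3 \log{\left(u^{4} + 2 u^{2} + 2 \right)}}{2} - 3 \operatorname{atan}{\left(u^{2} + 1 \right)} + C.
The condition gives C = - \frac{3 \log{\left(10 \right)}}{2} - 3 \operatorname{atan}{\left(2 \right)} - \frac{3 \log{\left(5 \right)}}{2} + 3 - (- \frac{3 \log{\left(10 \right)}}{2} - 3 \operatorname{atan}{\left(2 \right)} - \frac{3 \log{\left(5 \right)}}{2} + 3) = 0.
So G(u) = - \frac{3 \left(u^{2} \log{\left(2 u^{4} + 4 u^{2} + 4 \right)} - 2 u^{2} + \log{\left(u^{4} + 2 u^{2} + 2 \right)} + 2 \operatorname{atan}{\left(u^{2} + 1 \right)}\right)}{2}.
Check: d/du[- \frac{3 \left(u^{2} \log{\left(2 u^{4} + 4 u^{2} + 4 \right)} - 2 u^{2} + \log{\left(u^{4} + 2 u^{2} + 2 \right)} + 2 \operatorname{atan}{\left(u^{2} + 1 \right)}\right)}{2}] = - 3 u \log{\left(u^{4} + 2 u^{2} + 2 \right)} - 3 u \log{\left(2 \right)}, which equals G'(u).

G(u) = - \frac{3 \left(u^{2} \log{\left(2 u^{4} + 4 u^{2} + 4 \right)} - 2 u^{2} + \log{\left(u^{4} + 2 u^{2} + 2 \right)} + 2 \operatorname{atan}{\left(u^{2} + 1 \right)}\right)}{2}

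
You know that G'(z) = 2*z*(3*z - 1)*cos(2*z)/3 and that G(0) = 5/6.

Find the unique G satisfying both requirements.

Whatever form G(z) takes, its d/dz must return the stated G'(z).
A general antiderivative is z**2*sin(2*z) - z*sin(2*z)/3 + z*cos(2*z) - sin(2*z)/2 - cos(2*z)/6 + C.
The condition gives C = 5/6 - (-1/6) = 1.
So G(z) = (6*z**2*sin(2*z) - 2*z*sin(2*z) + 6*z*cos(2*z) - 3*sin(2*z) - cos(2*z) + 6)/6.
Check: d/dz[(6*z**2*sin(2*z) - 2*z*sin(2*z) + 6*z*cos(2*z) - 3*sin(2*z) - cos(2*z) + 6)/6] = 2*z**2*cos(2*z) - 2*z*cos(2*z)/3, which equals G'(z).

G(z) = (6*z**2*sin(2*z) - 2*z*sin(2*z) + 6*z*cos(2*z) - 3*sin(2*z) - cos(2*z) + 6)/6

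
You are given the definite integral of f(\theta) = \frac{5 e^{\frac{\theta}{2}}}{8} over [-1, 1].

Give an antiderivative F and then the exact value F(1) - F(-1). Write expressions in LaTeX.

Antiderivative: F(\theta) = \frac{5 e^{\frac{\theta}{2}}}{4}; value = - \frac{5}{4 e^{\frac{1}{2}}} + \frac{5 e^{\frac{1}{2}}}{4}

Any candidate F(\theta) must reproduce f(\theta) exactly when differentiated.
F(\theta) = \frac{5 e^{\frac{\theta}{2}}}{4} is an antiderivative of f.
Check: d/d\theta[\frac{5 e^{\frac{\theta}{2}}}{4}] = \frac{5 e^{\frac{\theta}{2}}}{8} = f(\theta).
F(1) = \frac{5 e^{\frac{1}{2}}}{4}; F(-1) = \frac{5}{4 e^{\frac{1}{2}}}.
Integral = F(1) - F(-1) = - \frac{5}{4 e^{\frac{1}{2}}} + \frac{5 e^{\frac{1}{2}}}{4}.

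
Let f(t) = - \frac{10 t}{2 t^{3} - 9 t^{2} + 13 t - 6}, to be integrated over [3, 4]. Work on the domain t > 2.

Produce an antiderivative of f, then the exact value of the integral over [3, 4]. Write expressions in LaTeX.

Factor the denominator (\left(t - 2\right) \left(t - 1\right) \left(2 t - 3\right)) and decompose: f = \frac{60}{2 t - 3} - \frac{10}{t - 1} - \frac{20}{t - 2}; each piece integrates to a log, atan, or power term.
F(t) = - 20 \log{\left(t - 2 \right)} + 30 \log{\left(t - \frac{3}{2} \right)} - 10 \log{\left(t - 1 \right)} is an antiderivative of f.
Check: d/dt[- 20 \log{\left(t - 2 \right)} + 30 \log{\left(t - \frac{3}{2} \right)} - 10 \log{\left(t - 1 \right)}] = - \frac{10 t}{2 t^{3} - 9 t^{2} + 13 t - 6} = f(t).
F(4) = - 20 \log{\left(2 \right)} - 10 \log{\left(3 \right)} + 30 \log{\left(\frac{5}{2} \right)}; F(3) = - 10 \log{\left(2 \right)} + 30 \log{\left(\frac{3}{2} \right)}.
Integral = F(4) - F(3) = - 30 \log{\left(\frac{3}{2} \right)} - 10 \log{\left(3 \right)} - 10 \log{\left(2 \right)} + 30 \log{\left(\frac{5}{2} \right)}.

Antiderivative: F(t) = - 20 \log{\left(t - 2 \right)} + 30 \log{\left(t - \frac{3}{2} \right)} - 10 \log{\left(t - 1 \right)}; value = - 30 \log{\left(\frac{3}{2} \right)} - 10 \log{\left(3 \right)} - 10 \log{\left(2 \right)} + 30 \log{\left(\frac{5}{2} \right)}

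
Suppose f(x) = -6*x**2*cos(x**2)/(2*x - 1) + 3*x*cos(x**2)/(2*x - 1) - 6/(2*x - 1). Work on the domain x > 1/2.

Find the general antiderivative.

F(x) = 3*(-2*log(3*x - 3/2) - sin(x**2))/2 + C

The integrand splits into summands that can be handled one at a time.
Check: d/dx[3*(-2*log(3*x - 3/2) - sin(x**2))/2] = (-6*x**2*cos(x**2) + 3*x*cos(x**2) - 6)/(2*x - 1), which equals f(x).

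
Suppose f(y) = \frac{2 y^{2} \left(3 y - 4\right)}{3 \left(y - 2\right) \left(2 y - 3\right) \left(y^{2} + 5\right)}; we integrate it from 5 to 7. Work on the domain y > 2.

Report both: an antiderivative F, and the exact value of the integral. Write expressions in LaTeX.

Antiderivative: F(y) = \frac{16 \log{\left(y - 2 \right)}}{27} - \frac{3 \log{\left(y - \frac{3}{2} \right)}}{29} + \frac{200 \log{\left(y^{2} + 5 \right)}}{783} + \frac{178 \sqrt{5} \operatorname{atan}{\left(\frac{\sqrt{5} y}{5} \right)}}{783}; value = - \frac{200 \log{\left(30 \right)}}{783} - \frac{16 \log{\left(3 \right)}}{27} - \frac{178 \sqrt{5} \operatorname{atan}{\left(\sqrt{5} \right)}}{783} - \frac{3 \log{\left(\frac{11}{2} \right)}}{29} + \frac{3 \log{\left(\frac{7}{2} \right)}}{29} + \frac{178 \sqrt{5} \operatorname{atan}{\left(\frac{7 \sqrt{5}}{5} \right)}}{783} + \frac{16 \log{\left(5 \right)}}{27} + \frac{200 \log{\left(54 \right)}}{783}

The denominator factors as 3 \left(y - 2\right) \left(2 y - 3\right) \left(y^{2} + 5\right); partial fractions split f into directly integrable pieces: \frac{10 \left(40 y + 89\right)}{783 \left(y^{2} + 5\right)} - \frac{6}{29 \left(2 y - 3\right)} + \frac{16}{27 \left(y - 2\right)}.
F(y) = \frac{16 \log{\left(y - 2 \right)}}{27} - \frac{3 \log{\left(y - \frac{3}{2} \right)}}{29} + \frac{200 \log{\left(y^{2} + 5 \right)}}{783} + \frac{178 \sqrt{5} \operatorname{atan}{\left(\frac{\sqrt{5} y}{5} \right)}}{783} is an antiderivative of f.
Check: d/dy[\frac{16 \log{\left(y - 2 \right)}}{27} - \frac{3 \log{\left(y - \frac{3}{2} \right)}}{29} + \frac{200 \log{\left(y^{2} + 5 \right)}}{783} + \frac{178 \sqrt{5} \operatorname{atan}{\left(\frac{\sqrt{5} y}{5} \right)}}{783}] = \frac{6 y^{3} - 8 y^{2}}{6 y^{4} - 21 y^{3} + 48 y^{2} - 105 y + 90}, which equals f(y).
F(7) = - \frac{3 \log{\left(\frac{11}{2} \right)}}{29} + \frac{178 \sqrt{5} \operatorname{atan}{\left(\frac{7 \sqrt{5}}{5} \right)}}{783} + \frac{16 \log{\left(5 \right)}}{27} + \frac{200 \log{\left(54 \right)}}{783}; F(5) = - \frac{3 \log{\left(\frac{7}{2} \right)}}{29} + \frac{178 \sqrt{5} \operatorname{atan}{\left(\sqrt{5} \right)}}{783} + \frac{16 \log{\left(3 \right)}}{27} + \frac{200 \log{\left(30 \right)}}{783}.
Integral = F(7) - F(5) = - \frac{200 \log{\left(30 \right)}}{783} - \frac{16 \log{\left(3 \right)}}{27} - \frac{178 \sqrt{5} \operatorname{atan}{\left(\sqrt{5} \right)}}{783} - \frac{3 \log{\left(\frac{11}{2} \right)}}{29} + \frac{3 \log{\left(\frac{7}{2} \right)}}{29} + \frac{178 \sqrt{5} \operatorname{atan}{\left(\frac{7 \sqrt{5}}{5} \right)}}{783} + \frac{16 \log{\left(5 \right)}}{27} + \frac{200 \log{\left(54 \right)}}{783}.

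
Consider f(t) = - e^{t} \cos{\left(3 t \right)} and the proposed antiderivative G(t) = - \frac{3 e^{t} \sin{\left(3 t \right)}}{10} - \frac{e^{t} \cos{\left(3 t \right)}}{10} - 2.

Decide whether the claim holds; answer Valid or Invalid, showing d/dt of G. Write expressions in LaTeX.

d/dt[G] = - e^{t} \cos{\left(3 t \right)}
This equals f(t) exactly, so the claim holds.

Valid - differentiating G returns exactly f.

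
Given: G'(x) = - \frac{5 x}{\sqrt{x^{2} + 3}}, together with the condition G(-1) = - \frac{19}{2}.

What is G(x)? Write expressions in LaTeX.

G(x) = - \frac{10 \sqrt{x^{2} + 3} - 1}{2}

G'(x) matches the chain-rule pattern g'(h)*h' with inner function h(x) = x^{2} + 3; substituting u = h(x) collapses the integral.
A general antiderivative is - 5 \sqrt{x^{2} + 3} + C.
The condition gives C = - \frac{19}{2} - (-10) = \frac{1}{2}.
So G(x) = - \frac{10 \sqrt{x^{2} + 3} - 1}{2}.
Check: d/dx[- \frac{10 \sqrt{x^{2} + 3} - 1}{2}] = - \frac{5 x}{\sqrt{x^{2} + 3}} = G'(x).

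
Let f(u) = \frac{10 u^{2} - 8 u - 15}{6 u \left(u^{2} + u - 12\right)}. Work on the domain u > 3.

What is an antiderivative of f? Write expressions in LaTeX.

The denominator factors as 6 u \left(u - 3\right) \left(u + 4\right); partial fractions split f into directly integrable pieces: \frac{59}{56 \left(u + 4\right)} + \frac{17}{42 \left(u - 3\right)} + \frac{5}{24 u}.
Check: d/du[\frac{5 \log{\left(u \right)}}{24} + \frac{17 \log{\left(u - 3 \right)}}{42} + \frac{59 \log{\left(u + 4 \right)}}{56}] = \frac{10 u^{2} - 8 u - 15}{6 u^{3} + 6 u^{2} - 72 u}, which equals f(u).

An antiderivative is F(u) = \frac{5 \log{\left(u \right)}}{24} + \frac{17 \log{\left(u - 3 \right)}}{42} + \frac{59 \log{\left(u + 4 \right)}}{56}.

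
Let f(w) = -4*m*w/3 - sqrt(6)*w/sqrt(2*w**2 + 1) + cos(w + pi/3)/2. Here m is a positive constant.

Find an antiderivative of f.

The integrand splits into summands that can be handled one at a time.
Check: d/dw[-(4*m*w**2 + 3*sqrt(6)*sqrt(2*w**2 + 1) - 3*sin(w + pi/3))/6] = (-8*m*w*sqrt(2*w**2 + 1) - 6*sqrt(6)*w + 3*sqrt(2*w**2 + 1)*cos(w + pi/3))/(6*sqrt(2*w**2 + 1)), which equals f(w).

An antiderivative is F(w) = -(4*m*w**2 + 3*sqrt(6)*sqrt(2*w**2 + 1) - 3*sin(w + pi/3))/6.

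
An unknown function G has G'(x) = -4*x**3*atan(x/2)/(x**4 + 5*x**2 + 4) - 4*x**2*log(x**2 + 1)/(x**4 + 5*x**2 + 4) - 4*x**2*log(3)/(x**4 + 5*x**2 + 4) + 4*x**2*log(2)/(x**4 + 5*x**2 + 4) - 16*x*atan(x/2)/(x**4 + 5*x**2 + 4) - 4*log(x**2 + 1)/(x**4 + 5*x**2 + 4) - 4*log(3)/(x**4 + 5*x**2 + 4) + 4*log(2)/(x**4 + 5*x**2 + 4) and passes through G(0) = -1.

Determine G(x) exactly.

G'(x) has the shape u'v + uv' for u = -2*atan(x/2) and v = log(3*x**2/2 + 3/2) — it is the derivative of the product u*v.
A general antiderivative is -2*log(3*x**2/2 + 3/2)*atan(x/2) + C.
The condition gives C = -1 - (0) = -1.
So G(x) = -2*log(3*x**2/2 + 3/2)*atan(x/2) - 1.
Check: d/dx[-2*log(3*x**2/2 + 3/2)*atan(x/2) - 1] = (-4*x**3*atan(x/2) - 4*x**2*log(x**2 + 1) - 4*x**2*log(3) + 4*x**2*log(2) - 16*x*atan(x/2) - 4*log(x**2 + 1) - 4*log(3) + 4*log(2))/(x**4 + 5*x**2 + 4), which equals G'(x).

G(x) = -2*log(3*x**2/2 + 3/2)*atan(x/2) - 1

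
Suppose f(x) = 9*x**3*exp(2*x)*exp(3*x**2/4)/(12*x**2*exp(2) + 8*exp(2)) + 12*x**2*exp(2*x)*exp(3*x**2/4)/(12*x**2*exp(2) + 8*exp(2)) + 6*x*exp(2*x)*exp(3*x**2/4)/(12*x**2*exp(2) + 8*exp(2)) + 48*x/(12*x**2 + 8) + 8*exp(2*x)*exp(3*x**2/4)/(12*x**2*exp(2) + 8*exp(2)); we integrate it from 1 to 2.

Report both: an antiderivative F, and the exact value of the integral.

Antiderivative: F(x) = exp(3*x**2/4 + 2*x - 2)/2 + 2*log(x**2 + 2/3); value = -exp(3/4)/2 - 2*log(5/3) + 2*log(14/3) + exp(5)/2

The integrand splits into summands that can be handled one at a time.
F(x) = exp(3*x**2/4 + 2*x - 2)/2 + 2*log(x**2 + 2/3) is an antiderivative of f.
Check: d/dx[exp(3*x**2/4 + 2*x - 2)/2 + 2*log(x**2 + 2/3)] = (9*x**3*exp(-2)*exp(2*x)*exp(3*x**2/4) + 12*x**2*exp(-2)*exp(2*x)*exp(3*x**2/4) + 6*x*exp(-2)*exp(2*x)*exp(3*x**2/4) + 48*x + 8*exp(-2)*exp(2*x)*exp(3*x**2/4))/(12*x**2 + 8), which equals f(x).
F(2) = 2*log(14/3) + exp(5)/2; F(1) = 2*log(5/3) + exp(3/4)/2.
Integral = F(2) - F(1) = -exp(3/4)/2 - 2*log(5/3) + 2*log(14/3) + exp(5)/2.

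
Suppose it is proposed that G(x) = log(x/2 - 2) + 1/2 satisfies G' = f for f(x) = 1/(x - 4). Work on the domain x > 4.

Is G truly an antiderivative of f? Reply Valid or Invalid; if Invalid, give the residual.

Valid - differentiating G returns exactly f.

d/dx[G] = 1/(x - 4)
This equals f(x) exactly, so the claim holds.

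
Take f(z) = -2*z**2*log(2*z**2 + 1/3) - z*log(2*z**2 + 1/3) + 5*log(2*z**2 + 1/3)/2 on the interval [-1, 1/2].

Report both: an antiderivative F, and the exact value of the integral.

Antiderivative: F(z) = (48*z**3 + 54*z**2 + 18*z*(-4*z**2 - 3*z + 15)*log(2*z**2 + 1/3) - 564*z - 9*log(z**2 + 1/6) + 94*sqrt(6)*atan(sqrt(6)*z))/108; value = -185/24 + 25*log(5/6)/24 + log(7/6)/12 - log(5/12)/12 + 47*sqrt(6)*atan(sqrt(6)/2)/54 + 7*log(7/3)/3 + 47*sqrt(6)*atan(sqrt(6))/54

Integrate term by term and add the pieces.
F(z) = (48*z**3 + 54*z**2 + 18*z*(-4*z**2 - 3*z + 15)*log(2*z**2 + 1/3) - 564*z - 9*log(z**2 + 1/6) + 94*sqrt(6)*atan(sqrt(6)*z))/108 is an antiderivative of f.
Check: d/dz[(48*z**3 + 54*z**2 + 18*z*(-4*z**2 - 3*z + 15)*log(2*z**2 + 1/3) - 564*z - 9*log(z**2 + 1/6) + 94*sqrt(6)*atan(sqrt(6)*z))/108] = -2*z**2*log(2*z**2 + 1/3) - z*log(2*z**2 + 1/3) + 5*log(2*z**2 + 1/3)/2 = f(z).
F(1/2) = -175/72 + 25*log(5/6)/24 - log(5/12)/12 + 47*sqrt(6)*atan(sqrt(6)/2)/54; F(-1) = -47*sqrt(6)*atan(sqrt(6))/54 - 7*log(7/3)/3 - log(7/6)/12 + 95/18.
Integral = F(1/2) - F(-1) = -185/24 + 25*log(5/6)/24 + log(7/6)/12 - log(5/12)/12 + 47*sqrt(6)*atan(sqrt(6)/2)/54 + 7*log(7/3)/3 + 47*sqrt(6)*atan(sqrt(6))/54.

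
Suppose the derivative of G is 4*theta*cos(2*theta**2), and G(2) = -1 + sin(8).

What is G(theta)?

The substitution u = 2*theta**2 works: G'(theta) is exactly (dG/du)*(du/dtheta) for that inner function.
A general antiderivative is sin(2*theta**2) + C.
The condition gives C = -1 + sin(8) - (sin(8)) = -1.
So G(theta) = sin(2*theta**2) - 1.
Check: d/dtheta[sin(2*theta**2) - 1] = 4*theta*cos(2*theta**2) = G'(theta).

G(theta) = sin(2*theta**2) - 1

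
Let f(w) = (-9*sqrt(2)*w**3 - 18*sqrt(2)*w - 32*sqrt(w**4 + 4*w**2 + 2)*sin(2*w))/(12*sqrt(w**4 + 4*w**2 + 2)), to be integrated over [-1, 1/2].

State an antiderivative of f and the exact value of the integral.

Whatever form F(w) takes, F'(w) = f(w) is non-negotiable.
F(w) = sqrt(2)*(-9*sqrt(w**4 + 4*w**2 + 2) + 16*sqrt(2)*cos(2*w))/24 is an antiderivative of f.
Check: d/dw[sqrt(2)*(-9*sqrt(w**4 + 4*w**2 + 2) + 16*sqrt(2)*cos(2*w))/24] = (-9*sqrt(2)*w**3 - 18*sqrt(2)*w - 32*sqrt(w**4 + 4*w**2 + 2)*sin(2*w))/(12*sqrt(w**4 + 4*w**2 + 2)) = f(w).
F(1/2) = -21*sqrt(2)/32 + 4*cos(1)/3; F(-1) = -3*sqrt(14)/8 + 4*cos(2)/3.
Integral = F(1/2) - F(-1) = -21*sqrt(2)/32 - 4*cos(2)/3 + 4*cos(1)/3 + 3*sqrt(14)/8.

Antiderivative: F(w) = sqrt(2)*(-9*sqrt(w**4 + 4*w**2 + 2) + 16*sqrt(2)*cos(2*w))/24; value = -21*sqrt(2)/32 - 4*cos(2)/3 + 4*cos(1)/3 + 3*sqrt(14)/8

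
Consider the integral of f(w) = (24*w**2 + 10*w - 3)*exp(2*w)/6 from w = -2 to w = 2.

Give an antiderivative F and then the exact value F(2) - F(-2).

Recognize the product-rule pattern: f = u'v + uv' with u = 2*w**2 - 7*w/6 + 1/3, v = exp(2*w), so integration by parts undoes it.
F(w) = (12*w**2 - 7*w + 2)*exp(2*w)/6 is an antiderivative of f.
Check: d/dw[(12*w**2 - 7*w + 2)*exp(2*w)/6] = 4*w**2*exp(2*w) + 5*w*exp(2*w)/3 - exp(2*w)/2, which equals f(w).
F(2) = 6*exp(4); F(-2) = 32*exp(-4)/3.
Integral = F(2) - F(-2) = -32*exp(-4)/3 + 6*exp(4).

Antiderivative: F(w) = (12*w**2 - 7*w + 2)*exp(2*w)/6; value = -32*exp(-4)/3 + 6*exp(4)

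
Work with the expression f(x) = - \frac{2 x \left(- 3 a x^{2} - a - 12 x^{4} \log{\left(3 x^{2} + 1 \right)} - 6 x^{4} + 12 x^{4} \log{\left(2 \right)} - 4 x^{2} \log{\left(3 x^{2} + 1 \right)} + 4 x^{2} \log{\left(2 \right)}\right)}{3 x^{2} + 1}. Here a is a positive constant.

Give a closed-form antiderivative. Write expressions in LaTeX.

Differentiate the proposed F(x) back; it has to land on f(x) exactly.
Check: d/dx[x^{2} \left(a + 2 x^{2} \log{\left(\frac{3 x^{2}}{2} + \frac{1}{2} \right)}\right)] = \frac{6 a x^{3} + 2 a x + 24 x^{5} \log{\left(3 x^{2} + 1 \right)} - 24 x^{5} \log{\left(2 \right)} + 12 x^{5} + 8 x^{3} \log{\left(3 x^{2} + 1 \right)} - 8 x^{3} \log{\left(2 \right)}}{3 x^{2} + 1}, which equals f(x).

An antiderivative is F(x) = x^{2} \left(a + 2 x^{2} \log{\left(\frac{3 x^{2}}{2} + \frac{1}{2} \right)}\right).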